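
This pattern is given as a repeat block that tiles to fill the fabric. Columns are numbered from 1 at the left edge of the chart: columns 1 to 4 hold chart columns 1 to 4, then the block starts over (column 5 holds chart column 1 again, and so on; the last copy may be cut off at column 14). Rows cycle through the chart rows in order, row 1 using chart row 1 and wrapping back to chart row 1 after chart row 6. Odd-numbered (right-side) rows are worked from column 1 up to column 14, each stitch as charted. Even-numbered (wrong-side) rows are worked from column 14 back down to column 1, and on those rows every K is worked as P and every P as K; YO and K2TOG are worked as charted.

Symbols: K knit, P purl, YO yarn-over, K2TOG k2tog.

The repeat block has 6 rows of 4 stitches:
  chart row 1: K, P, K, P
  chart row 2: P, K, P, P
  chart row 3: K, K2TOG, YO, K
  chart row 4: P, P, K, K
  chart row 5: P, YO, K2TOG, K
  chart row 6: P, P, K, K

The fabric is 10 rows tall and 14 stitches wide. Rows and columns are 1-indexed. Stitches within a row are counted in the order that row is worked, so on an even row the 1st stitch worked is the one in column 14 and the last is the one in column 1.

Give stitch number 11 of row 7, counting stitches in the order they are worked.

For row 7: chart row = ((7-1) mod 6) + 1 = 1; this is a RS (odd) row.
Chart row 1 tiled across columns 1-14: K P K P K P K P K P K P K P
RS row: no reversal, no swap; stitch n worked = column n.
The 11th stitch worked is K.

== STITCH ==
K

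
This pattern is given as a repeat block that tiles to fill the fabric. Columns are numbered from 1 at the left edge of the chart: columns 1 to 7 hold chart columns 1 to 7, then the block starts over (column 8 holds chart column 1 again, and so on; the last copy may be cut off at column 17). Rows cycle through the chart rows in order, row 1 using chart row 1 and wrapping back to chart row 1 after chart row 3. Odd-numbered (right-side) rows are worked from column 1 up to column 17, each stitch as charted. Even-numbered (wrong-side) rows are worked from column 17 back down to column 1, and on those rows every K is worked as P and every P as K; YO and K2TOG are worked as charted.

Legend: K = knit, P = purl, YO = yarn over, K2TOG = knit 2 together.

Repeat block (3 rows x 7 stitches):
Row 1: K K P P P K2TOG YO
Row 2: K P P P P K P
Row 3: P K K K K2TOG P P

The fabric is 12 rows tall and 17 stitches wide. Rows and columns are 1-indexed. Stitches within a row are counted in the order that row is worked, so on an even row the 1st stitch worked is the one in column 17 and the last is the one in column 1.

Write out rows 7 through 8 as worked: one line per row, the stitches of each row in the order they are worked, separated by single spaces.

Row 7: chart row 1, RS - tile across columns 1-17 and work as-is.
Row 8: chart row 2, WS - tiled (columns 1-17): K P P P P K P K P P P P K P K P P; work from column 17 back to 1 with K<->P swapped.

Result:
K K P P P K2TOG YO K K P P P K2TOG YO K K P
K K P K P K K K K P K P K K K K P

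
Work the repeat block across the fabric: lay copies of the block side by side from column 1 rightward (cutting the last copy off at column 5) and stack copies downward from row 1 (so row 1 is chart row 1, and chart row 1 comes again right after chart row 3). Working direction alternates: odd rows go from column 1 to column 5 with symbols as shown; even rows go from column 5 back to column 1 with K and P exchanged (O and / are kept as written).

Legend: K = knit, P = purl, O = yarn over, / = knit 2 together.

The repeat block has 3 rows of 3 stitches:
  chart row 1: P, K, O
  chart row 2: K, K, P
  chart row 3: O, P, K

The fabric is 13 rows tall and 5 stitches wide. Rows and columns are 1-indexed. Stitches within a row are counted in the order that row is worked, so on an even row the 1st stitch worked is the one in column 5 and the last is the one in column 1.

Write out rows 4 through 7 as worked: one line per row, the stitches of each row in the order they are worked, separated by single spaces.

Row 4: chart row 1, WS - tiled (columns 1-5): P K O P K; work from column 5 back to 1 with K<->P swapped.
Row 5: chart row 2, RS - tile across columns 1-5 and work as-is.
Row 6: chart row 3, WS - tiled (columns 1-5): O P K O P; work from column 5 back to 1 with K<->P swapped.
Row 7: chart row 1, RS - tile across columns 1-5 and work as-is.

Rows as worked:
P K O P K
K K P K K
K O P K O
P K O P K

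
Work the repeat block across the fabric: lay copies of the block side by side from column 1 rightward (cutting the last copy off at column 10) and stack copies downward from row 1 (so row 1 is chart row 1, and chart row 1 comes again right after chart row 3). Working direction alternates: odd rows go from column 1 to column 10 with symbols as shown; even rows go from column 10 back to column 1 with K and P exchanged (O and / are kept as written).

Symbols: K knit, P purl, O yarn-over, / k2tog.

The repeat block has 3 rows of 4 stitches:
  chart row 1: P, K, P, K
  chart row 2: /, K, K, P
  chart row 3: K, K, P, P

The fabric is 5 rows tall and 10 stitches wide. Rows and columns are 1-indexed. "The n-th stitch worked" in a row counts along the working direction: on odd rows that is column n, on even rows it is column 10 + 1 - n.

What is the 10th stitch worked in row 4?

Result:
K

Derivation:
Row 4: (4-1) mod 3 = 0, so use chart row 1. Even row -> WS.
Chart row 1 tiled across columns 1-10: P K P K P K P K P K
Wrong side: read the tiled row from column 10 down to 1 and exchange K with P (leave O, /).
Row 4 as worked: P K P K P K P K P K
Stitch 10 in working order -> K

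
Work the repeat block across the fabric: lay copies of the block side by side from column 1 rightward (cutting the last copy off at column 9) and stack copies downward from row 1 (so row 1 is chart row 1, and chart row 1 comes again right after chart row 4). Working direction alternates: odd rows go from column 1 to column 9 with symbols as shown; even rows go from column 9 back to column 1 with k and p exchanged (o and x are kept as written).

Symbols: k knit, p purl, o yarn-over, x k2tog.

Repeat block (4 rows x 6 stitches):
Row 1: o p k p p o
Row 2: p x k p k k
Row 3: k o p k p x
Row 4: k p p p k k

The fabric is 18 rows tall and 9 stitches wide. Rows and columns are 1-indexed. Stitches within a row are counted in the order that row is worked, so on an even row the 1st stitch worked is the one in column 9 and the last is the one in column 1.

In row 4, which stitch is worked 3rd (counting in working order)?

Row 4: (4-1) mod 4 = 3, so use chart row 4. Even row -> WS.
Chart row 4 tiled across columns 1-9: k p p p k k k p p
WS row: flip the tiled sequence (start at column 9) and apply k<->p; o and x stay.
Row 4 as worked: k k p p p k k k p
Stitch 3 in working order -> p

== STITCH ==
p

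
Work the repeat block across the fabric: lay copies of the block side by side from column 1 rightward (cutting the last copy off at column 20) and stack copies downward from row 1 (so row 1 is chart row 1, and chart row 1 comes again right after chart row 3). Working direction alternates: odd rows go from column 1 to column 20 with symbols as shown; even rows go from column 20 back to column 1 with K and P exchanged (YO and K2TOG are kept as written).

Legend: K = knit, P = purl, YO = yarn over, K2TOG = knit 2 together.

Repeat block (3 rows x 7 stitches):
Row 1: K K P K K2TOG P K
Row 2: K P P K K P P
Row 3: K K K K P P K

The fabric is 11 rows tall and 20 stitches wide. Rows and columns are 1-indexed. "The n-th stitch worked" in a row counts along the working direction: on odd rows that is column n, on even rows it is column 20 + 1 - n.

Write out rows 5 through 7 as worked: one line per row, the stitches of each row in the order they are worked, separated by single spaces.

Row 5: chart row 2, RS - tile across columns 1-20 and work as-is.
Row 6: chart row 3, WS - tiled (columns 1-20): K K K K P P K K K K K P P K K K K K P P; work from column 20 back to 1 with K<->P swapped.
Row 7: chart row 1, RS - tile across columns 1-20 and work as-is.

Rows as worked:
K P P K K P P K P P K K P P K P P K K P
K K P P P P P K K P P P P P K K P P P P
K K P K K2TOG P K K K P K K2TOG P K K K P K K2TOG P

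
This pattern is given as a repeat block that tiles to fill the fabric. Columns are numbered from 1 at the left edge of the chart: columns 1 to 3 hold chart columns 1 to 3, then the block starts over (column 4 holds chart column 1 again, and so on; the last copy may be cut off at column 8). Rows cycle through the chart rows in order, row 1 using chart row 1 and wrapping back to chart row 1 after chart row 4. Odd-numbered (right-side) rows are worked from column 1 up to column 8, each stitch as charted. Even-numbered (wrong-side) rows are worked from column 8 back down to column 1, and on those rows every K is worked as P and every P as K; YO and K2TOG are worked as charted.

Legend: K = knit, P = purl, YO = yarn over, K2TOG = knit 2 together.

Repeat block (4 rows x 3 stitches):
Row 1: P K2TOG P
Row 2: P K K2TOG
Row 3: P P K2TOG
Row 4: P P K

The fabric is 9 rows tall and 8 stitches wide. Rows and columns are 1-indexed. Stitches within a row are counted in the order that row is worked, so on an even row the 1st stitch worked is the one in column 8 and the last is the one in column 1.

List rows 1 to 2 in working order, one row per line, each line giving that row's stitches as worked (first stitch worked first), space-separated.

Row 1: chart row 1, RS - tile across columns 1-8 and work as-is.
Row 2: chart row 2, WS - tiled (columns 1-8): P K K2TOG P K K2TOG P K; work from column 8 back to 1 with K<->P swapped.

Result:
P K2TOG P P K2TOG P P K2TOG
P K K2TOG P K K2TOG P K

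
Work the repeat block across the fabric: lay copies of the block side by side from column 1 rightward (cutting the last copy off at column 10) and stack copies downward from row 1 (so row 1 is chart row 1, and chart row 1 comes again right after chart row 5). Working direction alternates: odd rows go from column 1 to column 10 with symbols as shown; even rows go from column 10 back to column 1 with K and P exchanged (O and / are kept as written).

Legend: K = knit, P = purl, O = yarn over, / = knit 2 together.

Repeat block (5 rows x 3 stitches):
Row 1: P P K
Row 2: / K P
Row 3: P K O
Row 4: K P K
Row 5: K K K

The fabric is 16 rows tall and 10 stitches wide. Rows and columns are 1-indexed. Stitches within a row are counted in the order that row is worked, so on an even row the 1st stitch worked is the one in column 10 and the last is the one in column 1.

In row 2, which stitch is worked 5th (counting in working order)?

Result:
K

Derivation:
For row 2: chart row = ((2-1) mod 5) + 1 = 2; this is a WS (even) row.
Chart row 2 tiled across columns 1-10: / K P / K P / K P /
WS row: flip the tiled sequence (start at column 10) and apply K<->P; O and / stay.
Row 2 as worked: / K P / K P / K P /
The 5th stitch worked is K.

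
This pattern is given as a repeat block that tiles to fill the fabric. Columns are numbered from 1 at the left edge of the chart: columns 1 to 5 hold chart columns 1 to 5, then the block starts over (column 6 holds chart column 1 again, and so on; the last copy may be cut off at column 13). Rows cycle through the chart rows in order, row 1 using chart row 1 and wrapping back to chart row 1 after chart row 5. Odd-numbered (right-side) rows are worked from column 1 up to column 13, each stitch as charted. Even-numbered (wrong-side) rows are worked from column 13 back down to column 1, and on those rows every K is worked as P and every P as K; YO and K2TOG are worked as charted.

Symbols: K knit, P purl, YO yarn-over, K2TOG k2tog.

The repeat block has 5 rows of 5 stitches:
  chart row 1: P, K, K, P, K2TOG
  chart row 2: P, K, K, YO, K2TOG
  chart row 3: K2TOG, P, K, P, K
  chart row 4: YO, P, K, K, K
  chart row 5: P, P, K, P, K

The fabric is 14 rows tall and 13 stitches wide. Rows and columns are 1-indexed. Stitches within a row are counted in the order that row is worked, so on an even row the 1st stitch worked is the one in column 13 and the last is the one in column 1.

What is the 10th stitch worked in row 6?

Row 6 uses chart row ((6-1) mod 5)+1 = 1. Row 6 is even, so WS.
Chart row 1 tiled across columns 1-13: P K K P K2TOG P K K P K2TOG P K K
WS row: flip the tiled sequence (start at column 13) and apply K<->P; YO and K2TOG stay.
Row 6 as worked: P P K K2TOG K P P K K2TOG K P P K
Stitch 10 in working order -> K

Stitch:
K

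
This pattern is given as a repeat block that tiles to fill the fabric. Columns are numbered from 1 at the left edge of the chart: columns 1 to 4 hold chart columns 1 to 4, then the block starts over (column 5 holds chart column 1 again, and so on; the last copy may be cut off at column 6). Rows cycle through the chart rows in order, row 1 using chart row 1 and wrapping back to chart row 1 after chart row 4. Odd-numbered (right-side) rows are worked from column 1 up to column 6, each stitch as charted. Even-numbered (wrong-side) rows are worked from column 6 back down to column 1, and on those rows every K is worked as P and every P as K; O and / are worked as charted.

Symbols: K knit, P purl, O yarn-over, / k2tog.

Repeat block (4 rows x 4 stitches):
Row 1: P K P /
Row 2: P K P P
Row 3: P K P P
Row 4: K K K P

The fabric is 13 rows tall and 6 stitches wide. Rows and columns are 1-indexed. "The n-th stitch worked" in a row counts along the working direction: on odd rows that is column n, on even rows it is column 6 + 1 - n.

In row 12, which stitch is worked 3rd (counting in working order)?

For row 12: chart row = ((12-1) mod 4) + 1 = 4; this is a WS (even) row.
Chart row 4 tiled across columns 1-6: K K K P K K
WS: work from column 6 back to column 1 (reverse the tiled row), swapping K<->P (O and / unchanged).
Row 12 as worked: P P K P P P
The 3rd stitch worked is K.

== STITCH ==
K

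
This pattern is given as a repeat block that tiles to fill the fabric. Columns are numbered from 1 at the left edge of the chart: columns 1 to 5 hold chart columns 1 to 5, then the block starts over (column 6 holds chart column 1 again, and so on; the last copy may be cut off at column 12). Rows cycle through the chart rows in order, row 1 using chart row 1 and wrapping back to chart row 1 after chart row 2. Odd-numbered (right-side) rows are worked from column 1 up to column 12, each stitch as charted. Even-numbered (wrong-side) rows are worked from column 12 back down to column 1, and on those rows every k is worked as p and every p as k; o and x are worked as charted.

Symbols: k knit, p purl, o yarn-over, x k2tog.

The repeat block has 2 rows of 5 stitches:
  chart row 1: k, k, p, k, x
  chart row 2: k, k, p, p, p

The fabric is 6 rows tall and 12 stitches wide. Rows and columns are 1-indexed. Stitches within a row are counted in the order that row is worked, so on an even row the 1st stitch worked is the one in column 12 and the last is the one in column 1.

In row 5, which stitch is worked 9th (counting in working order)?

== STITCH ==
k

Derivation:
Row 5: (5-1) mod 2 = 0, so use chart row 1. Odd row -> RS.
Chart row 1 tiled across columns 1-12: k k p k x k k p k x k k
Right side: take the tiled row as-is (worked left to right from column 1).
Stitch 9 in working order -> k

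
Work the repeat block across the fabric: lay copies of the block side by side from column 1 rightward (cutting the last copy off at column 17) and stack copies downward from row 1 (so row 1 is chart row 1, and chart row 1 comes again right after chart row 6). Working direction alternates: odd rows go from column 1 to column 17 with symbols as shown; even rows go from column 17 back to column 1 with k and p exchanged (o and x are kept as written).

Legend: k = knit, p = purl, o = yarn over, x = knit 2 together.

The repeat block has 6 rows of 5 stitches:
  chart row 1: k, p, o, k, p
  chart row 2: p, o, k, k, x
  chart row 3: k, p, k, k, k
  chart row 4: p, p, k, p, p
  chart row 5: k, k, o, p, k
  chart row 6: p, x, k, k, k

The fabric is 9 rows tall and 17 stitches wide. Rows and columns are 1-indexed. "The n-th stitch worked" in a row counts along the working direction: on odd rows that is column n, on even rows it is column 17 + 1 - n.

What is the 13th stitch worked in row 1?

Result:
o

Derivation:
For row 1: chart row = ((1-1) mod 6) + 1 = 1; this is a RS (odd) row.
Chart row 1 tiled across columns 1-17: k p o k p k p o k p k p o k p k p
Right side: take the tiled row as-is (worked left to right from column 1).
The 13th stitch worked is o.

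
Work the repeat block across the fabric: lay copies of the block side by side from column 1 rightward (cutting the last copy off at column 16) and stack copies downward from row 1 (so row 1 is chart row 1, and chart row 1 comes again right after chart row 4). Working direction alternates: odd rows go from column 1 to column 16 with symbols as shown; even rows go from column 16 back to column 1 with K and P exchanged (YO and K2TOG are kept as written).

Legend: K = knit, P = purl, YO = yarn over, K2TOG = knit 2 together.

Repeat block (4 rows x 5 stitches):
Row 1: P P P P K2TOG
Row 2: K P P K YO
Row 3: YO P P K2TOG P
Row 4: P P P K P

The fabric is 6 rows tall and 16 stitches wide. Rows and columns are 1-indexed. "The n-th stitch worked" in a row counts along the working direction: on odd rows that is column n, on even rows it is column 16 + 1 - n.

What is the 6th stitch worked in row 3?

== STITCH ==
YO

Derivation:
Row 3: (3-1) mod 4 = 2, so use chart row 3. Odd row -> RS.
Chart row 3 tiled across columns 1-16: YO P P K2TOG P YO P P K2TOG P YO P P K2TOG P YO
RS row: no reversal, no swap; stitch n worked = column n.
Counting 6 along the worked row gives YO.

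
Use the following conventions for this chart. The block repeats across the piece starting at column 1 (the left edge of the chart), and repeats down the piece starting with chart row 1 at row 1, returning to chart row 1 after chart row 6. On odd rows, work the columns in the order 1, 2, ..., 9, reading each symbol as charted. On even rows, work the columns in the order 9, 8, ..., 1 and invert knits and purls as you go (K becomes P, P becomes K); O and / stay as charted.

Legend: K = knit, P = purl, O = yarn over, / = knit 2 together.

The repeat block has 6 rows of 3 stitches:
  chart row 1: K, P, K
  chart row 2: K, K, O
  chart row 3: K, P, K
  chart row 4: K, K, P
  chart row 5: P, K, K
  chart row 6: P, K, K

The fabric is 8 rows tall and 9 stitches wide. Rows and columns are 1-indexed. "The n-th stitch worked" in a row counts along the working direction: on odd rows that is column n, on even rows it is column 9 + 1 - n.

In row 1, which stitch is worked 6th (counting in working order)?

Row 1 uses chart row ((1-1) mod 6)+1 = 1. Row 1 is odd, so RS.
Chart row 1 tiled across columns 1-9: K P K K P K K P K
RS row: no reversal, no swap; stitch n worked = column n.
Counting 6 along the worked row gives K.

Stitch:
K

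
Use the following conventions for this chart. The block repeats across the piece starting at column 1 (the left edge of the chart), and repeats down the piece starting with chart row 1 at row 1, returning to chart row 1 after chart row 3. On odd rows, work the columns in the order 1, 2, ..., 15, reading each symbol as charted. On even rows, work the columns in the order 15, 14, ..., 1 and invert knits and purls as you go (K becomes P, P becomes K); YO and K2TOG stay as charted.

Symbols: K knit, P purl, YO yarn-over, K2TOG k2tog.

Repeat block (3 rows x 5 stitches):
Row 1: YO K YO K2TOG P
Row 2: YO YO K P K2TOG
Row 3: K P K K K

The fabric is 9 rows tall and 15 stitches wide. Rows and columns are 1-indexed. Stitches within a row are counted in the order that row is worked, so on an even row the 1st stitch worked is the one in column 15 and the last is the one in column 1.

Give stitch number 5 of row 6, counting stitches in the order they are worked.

Row 6: (6-1) mod 3 = 2, so use chart row 3. Even row -> WS.
Chart row 3 tiled across columns 1-15: K P K K K K P K K K K P K K K
WS: work from column 15 back to column 1 (reverse the tiled row), swapping K<->P (YO and K2TOG unchanged).
Row 6 as worked: P P P K P P P P K P P P P K P
Counting 5 along the worked row gives P.

Result:
P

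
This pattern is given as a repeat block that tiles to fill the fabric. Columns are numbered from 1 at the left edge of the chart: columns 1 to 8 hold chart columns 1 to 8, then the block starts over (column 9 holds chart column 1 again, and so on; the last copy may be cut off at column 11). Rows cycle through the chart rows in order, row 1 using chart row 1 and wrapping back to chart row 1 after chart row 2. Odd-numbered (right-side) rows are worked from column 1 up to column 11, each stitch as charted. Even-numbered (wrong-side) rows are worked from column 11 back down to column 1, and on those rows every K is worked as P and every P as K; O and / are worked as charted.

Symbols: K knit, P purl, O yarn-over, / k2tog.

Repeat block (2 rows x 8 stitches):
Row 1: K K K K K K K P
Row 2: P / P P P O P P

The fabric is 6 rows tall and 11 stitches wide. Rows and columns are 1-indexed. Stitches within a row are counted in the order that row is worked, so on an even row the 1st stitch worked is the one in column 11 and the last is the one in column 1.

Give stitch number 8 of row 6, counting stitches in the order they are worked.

== STITCH ==
K

Derivation:
Row 6: (6-1) mod 2 = 1, so use chart row 2. Even row -> WS.
Chart row 2 tiled across columns 1-11: P / P P P O P P P / P
WS row: flip the tiled sequence (start at column 11) and apply K<->P; O and / stay.
Row 6 as worked: K / K K K O K K K / K
Counting 8 along the worked row gives K.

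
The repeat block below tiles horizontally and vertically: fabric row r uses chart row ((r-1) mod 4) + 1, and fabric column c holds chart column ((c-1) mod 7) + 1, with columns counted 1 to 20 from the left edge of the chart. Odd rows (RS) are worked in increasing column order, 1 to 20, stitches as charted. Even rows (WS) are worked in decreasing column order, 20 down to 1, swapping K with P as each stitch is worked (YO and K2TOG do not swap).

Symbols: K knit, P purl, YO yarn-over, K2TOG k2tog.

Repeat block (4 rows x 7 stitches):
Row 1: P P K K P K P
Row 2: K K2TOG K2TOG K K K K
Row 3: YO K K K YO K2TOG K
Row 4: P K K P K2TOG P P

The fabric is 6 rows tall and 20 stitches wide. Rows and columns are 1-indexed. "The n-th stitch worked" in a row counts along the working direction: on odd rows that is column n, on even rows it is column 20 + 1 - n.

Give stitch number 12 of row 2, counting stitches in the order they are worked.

Stitch:
K2TOG

Derivation:
Row 2 uses chart row ((2-1) mod 4)+1 = 2. Row 2 is even, so WS.
Chart row 2 tiled across columns 1-20: K K2TOG K2TOG K K K K K K2TOG K2TOG K K K K K K2TOG K2TOG K K K
WS row: flip the tiled sequence (start at column 20) and apply K<->P; YO and K2TOG stay.
Row 2 as worked: P P P K2TOG K2TOG P P P P P K2TOG K2TOG P P P P P K2TOG K2TOG P
Stitch 12 in working order -> K2TOG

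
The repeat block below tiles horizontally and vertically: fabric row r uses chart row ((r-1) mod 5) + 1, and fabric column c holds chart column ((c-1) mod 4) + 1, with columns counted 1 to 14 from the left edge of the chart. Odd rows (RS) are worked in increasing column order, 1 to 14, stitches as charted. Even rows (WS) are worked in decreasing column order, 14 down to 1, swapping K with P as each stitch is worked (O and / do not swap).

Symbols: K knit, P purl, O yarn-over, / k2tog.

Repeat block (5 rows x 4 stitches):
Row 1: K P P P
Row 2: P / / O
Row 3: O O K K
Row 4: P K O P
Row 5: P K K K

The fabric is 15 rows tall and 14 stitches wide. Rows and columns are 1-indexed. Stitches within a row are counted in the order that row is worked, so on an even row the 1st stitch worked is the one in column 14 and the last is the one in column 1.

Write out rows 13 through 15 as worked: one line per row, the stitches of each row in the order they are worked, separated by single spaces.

Rows as worked:
O O K K O O K K O O K K O O
P K K O P K K O P K K O P K
P K K K P K K K P K K K P K

Derivation:
Row 13: chart row 3, RS - tile across columns 1-14 and work as-is.
Row 14: chart row 4, WS - tiled (columns 1-14): P K O P P K O P P K O P P K; work from column 14 back to 1 with K<->P swapped.
Row 15: chart row 5, RS - tile across columns 1-14 and work as-is.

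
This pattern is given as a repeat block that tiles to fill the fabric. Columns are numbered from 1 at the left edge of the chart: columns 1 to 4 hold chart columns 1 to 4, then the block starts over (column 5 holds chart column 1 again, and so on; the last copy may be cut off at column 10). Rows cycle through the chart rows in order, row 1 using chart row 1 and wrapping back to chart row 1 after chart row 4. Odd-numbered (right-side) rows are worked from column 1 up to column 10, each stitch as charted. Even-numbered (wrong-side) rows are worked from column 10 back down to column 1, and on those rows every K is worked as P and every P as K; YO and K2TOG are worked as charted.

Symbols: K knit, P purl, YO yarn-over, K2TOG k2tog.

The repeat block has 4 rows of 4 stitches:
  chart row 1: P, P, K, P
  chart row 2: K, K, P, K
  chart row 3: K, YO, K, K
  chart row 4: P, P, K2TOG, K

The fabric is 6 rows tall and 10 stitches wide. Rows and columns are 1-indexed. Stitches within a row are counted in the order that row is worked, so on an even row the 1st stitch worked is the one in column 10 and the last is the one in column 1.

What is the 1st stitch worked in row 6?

Result:
P

Derivation:
Row 6: (6-1) mod 4 = 1, so use chart row 2. Even row -> WS.
Chart row 2 tiled across columns 1-10: K K P K K K P K K K
WS row: flip the tiled sequence (start at column 10) and apply K<->P; YO and K2TOG stay.
Row 6 as worked: P P P K P P P K P P
Counting 1 along the worked row gives P.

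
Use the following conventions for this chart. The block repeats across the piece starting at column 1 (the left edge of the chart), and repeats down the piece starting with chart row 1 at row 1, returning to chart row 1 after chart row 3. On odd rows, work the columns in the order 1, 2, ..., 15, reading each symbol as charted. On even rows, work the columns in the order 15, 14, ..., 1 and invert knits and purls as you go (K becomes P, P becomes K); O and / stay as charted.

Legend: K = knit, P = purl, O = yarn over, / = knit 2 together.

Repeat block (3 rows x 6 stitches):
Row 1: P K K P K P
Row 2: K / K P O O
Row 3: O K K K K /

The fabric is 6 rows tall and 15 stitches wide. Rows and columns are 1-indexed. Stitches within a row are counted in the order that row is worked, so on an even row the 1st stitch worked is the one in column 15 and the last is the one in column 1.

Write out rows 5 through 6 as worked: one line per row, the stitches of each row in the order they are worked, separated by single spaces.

Result:
K / K P O O K / K P O O K / K
P P O / P P P P O / P P P P O

Derivation:
Row 5: chart row 2, RS - tile across columns 1-15 and work as-is.
Row 6: chart row 3, WS - tiled (columns 1-15): O K K K K / O K K K K / O K K; work from column 15 back to 1 with K<->P swapped.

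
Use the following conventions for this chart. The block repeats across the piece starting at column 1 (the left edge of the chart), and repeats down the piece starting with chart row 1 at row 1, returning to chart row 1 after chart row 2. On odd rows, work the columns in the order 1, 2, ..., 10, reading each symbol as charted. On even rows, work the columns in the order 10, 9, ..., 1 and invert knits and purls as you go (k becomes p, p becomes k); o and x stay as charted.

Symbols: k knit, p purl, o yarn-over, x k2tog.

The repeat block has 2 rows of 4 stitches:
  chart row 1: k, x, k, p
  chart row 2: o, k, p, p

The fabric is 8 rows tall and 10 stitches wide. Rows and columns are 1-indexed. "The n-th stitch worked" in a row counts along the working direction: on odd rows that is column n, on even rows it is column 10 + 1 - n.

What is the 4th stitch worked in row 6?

Result:
k

Derivation:
Row 6: (6-1) mod 2 = 1, so use chart row 2. Even row -> WS.
Chart row 2 tiled across columns 1-10: o k p p o k p p o k
WS row: flip the tiled sequence (start at column 10) and apply k<->p; o and x stay.
Row 6 as worked: p o k k p o k k p o
The 4th stitch worked is k.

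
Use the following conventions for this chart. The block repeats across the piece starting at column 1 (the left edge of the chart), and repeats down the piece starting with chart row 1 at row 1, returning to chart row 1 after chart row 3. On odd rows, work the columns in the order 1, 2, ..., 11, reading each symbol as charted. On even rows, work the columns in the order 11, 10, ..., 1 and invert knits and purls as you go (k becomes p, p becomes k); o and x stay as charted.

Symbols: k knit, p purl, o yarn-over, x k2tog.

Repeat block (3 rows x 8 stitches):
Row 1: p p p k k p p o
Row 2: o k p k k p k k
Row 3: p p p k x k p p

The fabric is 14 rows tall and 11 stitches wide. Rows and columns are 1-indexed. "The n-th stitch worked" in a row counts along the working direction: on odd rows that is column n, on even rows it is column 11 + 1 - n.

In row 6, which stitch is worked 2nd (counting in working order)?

Row 6 uses chart row ((6-1) mod 3)+1 = 3. Row 6 is even, so WS.
Chart row 3 tiled across columns 1-11: p p p k x k p p p p p
WS: work from column 11 back to column 1 (reverse the tiled row), swapping k<->p (o and x unchanged).
Row 6 as worked: k k k k k p x p k k k
Stitch 2 in working order -> k

Stitch:
k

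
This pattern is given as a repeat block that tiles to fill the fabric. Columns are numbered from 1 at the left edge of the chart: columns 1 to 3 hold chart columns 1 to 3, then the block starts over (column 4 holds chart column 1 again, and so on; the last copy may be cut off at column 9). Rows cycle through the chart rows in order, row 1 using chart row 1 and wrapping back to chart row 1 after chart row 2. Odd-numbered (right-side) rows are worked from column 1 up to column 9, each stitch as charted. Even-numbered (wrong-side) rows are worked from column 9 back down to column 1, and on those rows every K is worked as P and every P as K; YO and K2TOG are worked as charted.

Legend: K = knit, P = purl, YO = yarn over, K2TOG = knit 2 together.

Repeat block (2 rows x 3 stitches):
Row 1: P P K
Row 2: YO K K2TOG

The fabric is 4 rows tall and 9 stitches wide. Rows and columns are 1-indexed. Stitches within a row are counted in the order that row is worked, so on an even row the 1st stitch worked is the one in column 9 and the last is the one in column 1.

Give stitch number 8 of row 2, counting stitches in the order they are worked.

Row 2 uses chart row ((2-1) mod 2)+1 = 2. Row 2 is even, so WS.
Chart row 2 tiled across columns 1-9: YO K K2TOG YO K K2TOG YO K K2TOG
WS: work from column 9 back to column 1 (reverse the tiled row), swapping K<->P (YO and K2TOG unchanged).
Row 2 as worked: K2TOG P YO K2TOG P YO K2TOG P YO
The 8th stitch worked is P.

Result:
P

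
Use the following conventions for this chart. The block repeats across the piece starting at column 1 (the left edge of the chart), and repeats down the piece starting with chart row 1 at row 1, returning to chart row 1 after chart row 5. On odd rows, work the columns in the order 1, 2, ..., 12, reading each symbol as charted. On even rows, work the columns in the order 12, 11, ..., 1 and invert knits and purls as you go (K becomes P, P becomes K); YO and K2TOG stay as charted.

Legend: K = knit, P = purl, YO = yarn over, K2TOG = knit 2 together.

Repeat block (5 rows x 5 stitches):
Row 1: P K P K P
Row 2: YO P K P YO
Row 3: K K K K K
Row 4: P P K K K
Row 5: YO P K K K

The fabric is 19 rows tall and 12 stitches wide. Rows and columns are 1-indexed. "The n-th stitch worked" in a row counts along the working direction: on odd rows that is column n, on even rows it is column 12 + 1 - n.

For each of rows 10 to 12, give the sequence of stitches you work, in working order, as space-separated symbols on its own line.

Result:
K YO P P P K YO P P P K YO
P K P K P P K P K P P K
K YO YO K P K YO YO K P K YO

Derivation:
Row 10: chart row 5, WS - tiled (columns 1-12): YO P K K K YO P K K K YO P; work from column 12 back to 1 with K<->P swapped.
Row 11: chart row 1, RS - tile across columns 1-12 and work as-is.
Row 12: chart row 2, WS - tiled (columns 1-12): YO P K P YO YO P K P YO YO P; work from column 12 back to 1 with K<->P swapped.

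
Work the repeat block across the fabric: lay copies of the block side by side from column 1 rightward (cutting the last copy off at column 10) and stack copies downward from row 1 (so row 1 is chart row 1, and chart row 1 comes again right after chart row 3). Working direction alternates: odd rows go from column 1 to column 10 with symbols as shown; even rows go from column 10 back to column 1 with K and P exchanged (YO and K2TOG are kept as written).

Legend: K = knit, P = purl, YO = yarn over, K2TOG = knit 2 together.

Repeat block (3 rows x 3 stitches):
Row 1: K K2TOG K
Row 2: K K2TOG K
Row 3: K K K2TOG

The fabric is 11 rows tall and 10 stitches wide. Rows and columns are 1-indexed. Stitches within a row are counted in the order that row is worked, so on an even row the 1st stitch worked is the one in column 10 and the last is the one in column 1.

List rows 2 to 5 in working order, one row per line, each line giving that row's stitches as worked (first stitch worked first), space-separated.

Row 2: chart row 2, WS - tiled (columns 1-10): K K2TOG K K K2TOG K K K2TOG K K; work from column 10 back to 1 with K<->P swapped.
Row 3: chart row 3, RS - tile across columns 1-10 and work as-is.
Row 4: chart row 1, WS - tiled (columns 1-10): K K2TOG K K K2TOG K K K2TOG K K; work from column 10 back to 1 with K<->P swapped.
Row 5: chart row 2, RS - tile across columns 1-10 and work as-is.

Rows as worked:
P P K2TOG P P K2TOG P P K2TOG P
K K K2TOG K K K2TOG K K K2TOG K
P P K2TOG P P K2TOG P P K2TOG P
K K2TOG K K K2TOG K K K2TOG K K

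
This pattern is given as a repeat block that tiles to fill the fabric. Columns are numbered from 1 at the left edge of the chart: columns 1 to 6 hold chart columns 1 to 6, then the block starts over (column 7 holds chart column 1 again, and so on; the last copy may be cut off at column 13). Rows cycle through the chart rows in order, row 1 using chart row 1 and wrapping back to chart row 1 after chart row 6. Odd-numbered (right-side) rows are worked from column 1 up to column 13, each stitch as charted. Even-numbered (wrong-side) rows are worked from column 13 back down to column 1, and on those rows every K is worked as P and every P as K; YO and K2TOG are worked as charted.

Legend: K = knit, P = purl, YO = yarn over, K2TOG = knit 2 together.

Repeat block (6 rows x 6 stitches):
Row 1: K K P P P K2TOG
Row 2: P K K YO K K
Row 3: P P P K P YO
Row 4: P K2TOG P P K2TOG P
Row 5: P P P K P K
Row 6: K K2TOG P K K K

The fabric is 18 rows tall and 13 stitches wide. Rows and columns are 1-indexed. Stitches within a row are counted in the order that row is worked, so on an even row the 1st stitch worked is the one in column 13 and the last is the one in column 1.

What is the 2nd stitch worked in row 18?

Row 18: (18-1) mod 6 = 5, so use chart row 6. Even row -> WS.
Chart row 6 tiled across columns 1-13: K K2TOG P K K K K K2TOG P K K K K
WS row: flip the tiled sequence (start at column 13) and apply K<->P; YO and K2TOG stay.
Row 18 as worked: P P P P K K2TOG P P P P K K2TOG P
Stitch 2 in working order -> P

Result:
P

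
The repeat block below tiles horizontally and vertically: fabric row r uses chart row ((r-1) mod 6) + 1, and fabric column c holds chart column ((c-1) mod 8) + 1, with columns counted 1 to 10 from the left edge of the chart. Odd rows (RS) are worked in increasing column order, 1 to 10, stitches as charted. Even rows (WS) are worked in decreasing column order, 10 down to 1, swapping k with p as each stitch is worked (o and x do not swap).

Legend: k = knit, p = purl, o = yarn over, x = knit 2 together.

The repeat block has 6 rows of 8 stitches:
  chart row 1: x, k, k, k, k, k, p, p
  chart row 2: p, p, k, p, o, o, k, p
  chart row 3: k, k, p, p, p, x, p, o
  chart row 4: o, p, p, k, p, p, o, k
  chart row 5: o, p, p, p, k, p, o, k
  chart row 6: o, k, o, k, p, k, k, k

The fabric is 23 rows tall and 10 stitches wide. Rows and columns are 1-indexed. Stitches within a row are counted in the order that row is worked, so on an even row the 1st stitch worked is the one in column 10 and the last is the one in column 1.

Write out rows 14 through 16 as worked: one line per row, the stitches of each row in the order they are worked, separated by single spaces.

Result:
k k k p o o k p k k
k k p p p x p o k k
k o p o k k p k k o

Derivation:
Row 14: chart row 2, WS - tiled (columns 1-10): p p k p o o k p p p; work from column 10 back to 1 with k<->p swapped.
Row 15: chart row 3, RS - tile across columns 1-10 and work as-is.
Row 16: chart row 4, WS - tiled (columns 1-10): o p p k p p o k o p; work from column 10 back to 1 with k<->p swapped.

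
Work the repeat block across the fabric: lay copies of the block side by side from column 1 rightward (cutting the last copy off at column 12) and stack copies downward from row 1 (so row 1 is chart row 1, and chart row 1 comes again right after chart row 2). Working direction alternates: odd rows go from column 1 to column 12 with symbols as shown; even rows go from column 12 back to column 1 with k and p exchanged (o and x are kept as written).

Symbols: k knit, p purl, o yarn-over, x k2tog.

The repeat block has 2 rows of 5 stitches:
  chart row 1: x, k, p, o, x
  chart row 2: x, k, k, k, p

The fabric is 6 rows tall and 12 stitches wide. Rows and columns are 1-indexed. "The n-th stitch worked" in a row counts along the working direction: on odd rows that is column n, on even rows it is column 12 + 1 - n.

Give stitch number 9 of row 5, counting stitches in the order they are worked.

Row 5 uses chart row ((5-1) mod 2)+1 = 1. Row 5 is odd, so RS.
Chart row 1 tiled across columns 1-12: x k p o x x k p o x x k
RS row: no reversal, no swap; stitch n worked = column n.
The 9th stitch worked is o.

Stitch:
o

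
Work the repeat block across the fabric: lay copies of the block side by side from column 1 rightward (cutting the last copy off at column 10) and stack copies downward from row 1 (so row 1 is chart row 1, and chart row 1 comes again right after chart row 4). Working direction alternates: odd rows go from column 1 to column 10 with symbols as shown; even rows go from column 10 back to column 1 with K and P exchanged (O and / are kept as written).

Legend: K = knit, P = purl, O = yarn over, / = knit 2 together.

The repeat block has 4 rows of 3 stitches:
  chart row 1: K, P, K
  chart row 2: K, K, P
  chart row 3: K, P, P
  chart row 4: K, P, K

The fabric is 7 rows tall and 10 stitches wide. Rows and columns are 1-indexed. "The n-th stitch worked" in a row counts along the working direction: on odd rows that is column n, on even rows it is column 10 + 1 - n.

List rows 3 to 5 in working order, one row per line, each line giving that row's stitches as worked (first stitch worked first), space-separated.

Row 3: chart row 3, RS - tile across columns 1-10 and work as-is.
Row 4: chart row 4, WS - tiled (columns 1-10): K P K K P K K P K K; work from column 10 back to 1 with K<->P swapped.
Row 5: chart row 1, RS - tile across columns 1-10 and work as-is.

== ROWS AS WORKED ==
K P P K P P K P P K
P P K P P K P P K P
K P K K P K K P K K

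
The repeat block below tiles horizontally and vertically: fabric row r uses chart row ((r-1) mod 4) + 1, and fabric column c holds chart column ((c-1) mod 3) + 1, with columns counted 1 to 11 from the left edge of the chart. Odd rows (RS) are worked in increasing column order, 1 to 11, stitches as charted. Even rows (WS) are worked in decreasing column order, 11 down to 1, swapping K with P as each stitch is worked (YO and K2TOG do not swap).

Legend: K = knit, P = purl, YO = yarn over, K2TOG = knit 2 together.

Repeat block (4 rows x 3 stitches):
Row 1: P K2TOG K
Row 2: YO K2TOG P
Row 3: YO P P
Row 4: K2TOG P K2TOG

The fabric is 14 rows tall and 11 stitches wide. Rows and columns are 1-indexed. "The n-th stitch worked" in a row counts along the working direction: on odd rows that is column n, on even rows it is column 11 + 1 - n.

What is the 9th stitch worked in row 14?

Row 14: (14-1) mod 4 = 1, so use chart row 2. Even row -> WS.
Chart row 2 tiled across columns 1-11: YO K2TOG P YO K2TOG P YO K2TOG P YO K2TOG
WS row: flip the tiled sequence (start at column 11) and apply K<->P; YO and K2TOG stay.
Row 14 as worked: K2TOG YO K K2TOG YO K K2TOG YO K K2TOG YO
Stitch 9 in working order -> K

== STITCH ==
K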